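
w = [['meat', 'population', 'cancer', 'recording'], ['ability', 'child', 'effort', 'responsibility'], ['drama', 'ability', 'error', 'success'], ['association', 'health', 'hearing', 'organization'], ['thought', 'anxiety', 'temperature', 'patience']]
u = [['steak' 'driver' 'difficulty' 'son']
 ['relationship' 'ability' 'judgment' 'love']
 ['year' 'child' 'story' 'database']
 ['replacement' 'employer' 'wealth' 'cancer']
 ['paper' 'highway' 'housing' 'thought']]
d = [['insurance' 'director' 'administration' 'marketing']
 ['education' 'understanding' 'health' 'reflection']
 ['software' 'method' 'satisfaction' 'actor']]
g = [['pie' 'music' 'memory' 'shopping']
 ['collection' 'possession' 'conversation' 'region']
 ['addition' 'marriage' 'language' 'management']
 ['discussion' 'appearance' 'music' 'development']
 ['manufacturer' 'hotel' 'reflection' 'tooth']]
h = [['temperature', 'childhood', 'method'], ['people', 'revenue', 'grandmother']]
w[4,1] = 'anxiety'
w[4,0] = 'thought'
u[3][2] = 'wealth'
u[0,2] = 'difficulty'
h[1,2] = 'grandmother'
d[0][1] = 'director'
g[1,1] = 'possession'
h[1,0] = 'people'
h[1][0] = 'people'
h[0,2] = 'method'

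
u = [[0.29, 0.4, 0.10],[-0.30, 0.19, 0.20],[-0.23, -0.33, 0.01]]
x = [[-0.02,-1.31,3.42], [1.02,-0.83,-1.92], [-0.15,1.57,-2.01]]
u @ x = [[0.39, -0.55, 0.02], [0.17, 0.55, -1.79], [-0.33, 0.59, -0.17]]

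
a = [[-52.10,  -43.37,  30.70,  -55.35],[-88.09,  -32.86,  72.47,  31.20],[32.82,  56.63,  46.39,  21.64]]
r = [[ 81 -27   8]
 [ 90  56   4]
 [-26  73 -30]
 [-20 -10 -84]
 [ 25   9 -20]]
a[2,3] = 21.64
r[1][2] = 4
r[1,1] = 56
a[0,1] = -43.37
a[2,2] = 46.39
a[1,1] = -32.86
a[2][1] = 56.63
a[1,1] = -32.86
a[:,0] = [-52.1, -88.09, 32.82]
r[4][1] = 9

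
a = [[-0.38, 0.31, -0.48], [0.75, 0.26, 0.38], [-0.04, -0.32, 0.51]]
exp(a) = [[0.81, 0.39, -0.47], [0.73, 1.36, 0.36], [-0.19, -0.49, 1.61]]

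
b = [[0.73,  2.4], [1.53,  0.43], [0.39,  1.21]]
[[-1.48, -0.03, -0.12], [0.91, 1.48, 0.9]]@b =[[-1.17, -3.71], [3.28, 3.91]]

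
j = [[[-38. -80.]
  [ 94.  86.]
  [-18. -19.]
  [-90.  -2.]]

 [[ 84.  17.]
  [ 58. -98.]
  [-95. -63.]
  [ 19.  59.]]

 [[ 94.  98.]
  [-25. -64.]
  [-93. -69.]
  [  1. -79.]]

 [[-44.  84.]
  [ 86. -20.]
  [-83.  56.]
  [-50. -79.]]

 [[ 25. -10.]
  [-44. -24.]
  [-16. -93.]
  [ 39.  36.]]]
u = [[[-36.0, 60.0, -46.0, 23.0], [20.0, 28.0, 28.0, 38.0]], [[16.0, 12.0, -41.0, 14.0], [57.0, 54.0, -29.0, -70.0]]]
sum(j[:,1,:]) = 49.0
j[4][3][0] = 39.0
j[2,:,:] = [[94.0, 98.0], [-25.0, -64.0], [-93.0, -69.0], [1.0, -79.0]]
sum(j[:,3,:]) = -146.0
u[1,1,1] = 54.0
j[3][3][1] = -79.0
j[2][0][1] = 98.0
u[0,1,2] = 28.0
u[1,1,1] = 54.0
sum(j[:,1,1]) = -120.0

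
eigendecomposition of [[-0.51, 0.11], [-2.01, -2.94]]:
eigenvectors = [[0.76, -0.05],[-0.65, 1.0]]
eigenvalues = [-0.6, -2.85]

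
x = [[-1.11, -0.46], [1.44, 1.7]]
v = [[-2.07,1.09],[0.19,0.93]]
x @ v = [[2.21,-1.64], [-2.66,3.15]]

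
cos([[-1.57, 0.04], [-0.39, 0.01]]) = [[0.00, 0.03], [-0.25, 1.01]]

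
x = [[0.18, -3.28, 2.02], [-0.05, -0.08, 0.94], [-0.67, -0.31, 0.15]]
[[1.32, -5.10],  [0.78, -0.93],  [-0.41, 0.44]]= x @ [[0.73, -1.28], [0.18, 0.88], [0.88, -0.98]]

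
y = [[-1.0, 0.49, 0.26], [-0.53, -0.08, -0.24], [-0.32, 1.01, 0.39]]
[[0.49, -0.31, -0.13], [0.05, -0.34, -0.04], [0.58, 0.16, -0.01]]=y@ [[-0.23, 0.48, 0.14], [0.44, 0.19, 0.10], [0.16, 0.31, -0.16]]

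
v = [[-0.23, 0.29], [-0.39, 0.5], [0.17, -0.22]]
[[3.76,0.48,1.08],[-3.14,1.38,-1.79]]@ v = [[-0.87, 1.09],[-0.12, 0.17]]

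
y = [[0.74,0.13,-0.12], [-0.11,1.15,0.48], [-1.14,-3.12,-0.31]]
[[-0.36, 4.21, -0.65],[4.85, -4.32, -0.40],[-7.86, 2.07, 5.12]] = y @ [[0.05, 6.01, 0.22], [1.96, -2.76, -2.16], [5.43, -1.01, 4.4]]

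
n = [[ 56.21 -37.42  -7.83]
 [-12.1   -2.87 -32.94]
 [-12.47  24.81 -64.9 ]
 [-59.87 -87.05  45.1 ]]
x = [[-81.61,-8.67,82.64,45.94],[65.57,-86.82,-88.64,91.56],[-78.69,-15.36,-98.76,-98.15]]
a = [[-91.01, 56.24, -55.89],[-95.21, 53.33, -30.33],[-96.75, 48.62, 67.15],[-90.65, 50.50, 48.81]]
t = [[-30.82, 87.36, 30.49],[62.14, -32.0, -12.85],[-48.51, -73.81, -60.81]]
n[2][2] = -64.9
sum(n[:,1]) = -102.53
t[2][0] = -48.51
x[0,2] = 82.64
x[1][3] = 91.56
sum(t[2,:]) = -183.13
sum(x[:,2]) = -104.76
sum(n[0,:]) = 10.959999999999999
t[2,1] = -73.81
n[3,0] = -59.87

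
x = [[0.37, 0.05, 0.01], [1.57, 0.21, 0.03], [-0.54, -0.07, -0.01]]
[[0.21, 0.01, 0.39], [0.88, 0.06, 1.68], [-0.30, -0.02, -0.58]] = x@[[0.44, 0.22, 1.27], [1.1, -1.36, -1.31], [-1.24, -0.09, -1.28]]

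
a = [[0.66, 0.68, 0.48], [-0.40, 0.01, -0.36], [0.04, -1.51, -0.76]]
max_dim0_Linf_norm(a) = 1.51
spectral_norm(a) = 1.91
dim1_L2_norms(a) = [1.06, 0.54, 1.69]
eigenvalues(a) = [(0.49+0.16j), (0.49-0.16j), (-1.08+0j)]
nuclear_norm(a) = 2.87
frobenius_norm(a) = 2.07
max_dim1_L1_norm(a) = 2.31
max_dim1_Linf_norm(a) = 1.51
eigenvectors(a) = [[(-0.05-0.33j),  (-0.05+0.33j),  -0.33+0.00j],[0.60+0.07j,  0.60-0.07j,  (0.19+0j)],[(-0.73+0j),  -0.73-0.00j,  0.93+0.00j]]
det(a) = -0.29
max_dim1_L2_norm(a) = 1.69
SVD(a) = [[-0.49,0.66,0.58],[0.12,-0.60,0.79],[0.86,0.46,0.21]] @ diag([1.9138456019452936, 0.7579364747577818, 0.20031802751225933]) @ [[-0.18,-0.85,-0.49], [0.91,-0.33,0.24], [0.37,0.40,-0.84]]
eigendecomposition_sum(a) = [[(0.29+0.02j), 0.14-0.10j, 0.07+0.03j],  [-0.18+0.50j, 0.12+0.29j, -0.09+0.12j],  [0.14-0.62j, -0.18-0.33j, (0.09-0.15j)]] + [[0.29-0.02j, (0.14+0.1j), 0.07-0.03j], [(-0.18-0.5j), 0.12-0.29j, -0.09-0.12j], [(0.14+0.62j), (-0.18+0.33j), (0.09+0.15j)]] + [[0.09-0.00j, (0.41-0j), 0.33-0.00j], [-0.05+0.00j, (-0.23+0j), -0.19+0.00j], [-0.24+0.00j, (-1.14+0j), -0.93+0.00j]]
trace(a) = -0.09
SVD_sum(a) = [[0.16, 0.80, 0.46], [-0.04, -0.2, -0.12], [-0.29, -1.41, -0.81]] + [[0.45, -0.16, 0.12], [-0.42, 0.15, -0.11], [0.32, -0.11, 0.08]] + [[0.04, 0.05, -0.1], [0.06, 0.06, -0.13], [0.02, 0.02, -0.04]]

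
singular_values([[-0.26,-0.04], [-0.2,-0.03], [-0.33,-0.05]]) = [0.47, 0.0]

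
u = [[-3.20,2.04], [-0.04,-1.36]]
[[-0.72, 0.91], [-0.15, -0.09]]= u@[[0.29, -0.24], [0.1, 0.07]]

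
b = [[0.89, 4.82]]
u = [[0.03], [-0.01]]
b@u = [[-0.02]]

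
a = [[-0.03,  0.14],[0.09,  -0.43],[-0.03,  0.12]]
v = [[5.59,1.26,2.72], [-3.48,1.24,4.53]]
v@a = [[-0.14, 0.57], [0.08, -0.48]]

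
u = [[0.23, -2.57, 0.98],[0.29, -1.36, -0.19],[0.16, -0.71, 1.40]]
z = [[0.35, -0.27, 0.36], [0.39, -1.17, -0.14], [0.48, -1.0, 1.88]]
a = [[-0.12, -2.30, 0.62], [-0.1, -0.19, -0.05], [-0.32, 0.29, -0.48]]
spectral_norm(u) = 3.24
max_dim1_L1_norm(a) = 3.04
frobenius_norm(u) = 3.48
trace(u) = 0.27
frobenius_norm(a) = 2.48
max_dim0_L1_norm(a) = 2.78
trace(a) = -0.79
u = z + a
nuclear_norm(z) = 3.63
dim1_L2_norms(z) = [0.57, 1.24, 2.18]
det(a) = 0.01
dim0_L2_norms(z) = [0.71, 1.56, 1.92]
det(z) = -0.54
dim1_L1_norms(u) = [3.78, 1.84, 2.27]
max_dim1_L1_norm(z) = 3.36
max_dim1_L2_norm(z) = 2.18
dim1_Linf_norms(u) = [2.57, 1.36, 1.4]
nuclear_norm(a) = 2.96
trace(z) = 1.06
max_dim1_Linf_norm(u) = 2.57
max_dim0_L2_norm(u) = 2.99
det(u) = 0.66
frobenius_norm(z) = 2.57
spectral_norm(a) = 2.42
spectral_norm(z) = 2.32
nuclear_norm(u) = 4.65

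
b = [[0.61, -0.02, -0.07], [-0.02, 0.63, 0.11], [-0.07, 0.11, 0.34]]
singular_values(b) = [0.69, 0.6, 0.29]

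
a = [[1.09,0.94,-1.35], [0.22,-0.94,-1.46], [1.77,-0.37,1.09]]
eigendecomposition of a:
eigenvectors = [[(0.67+0j), (0.67-0j), (0.2+0j)],[(0.23+0.25j), 0.23-0.25j, (-0.94+0j)],[(0.04-0.66j), (0.04+0.66j), -0.28+0.00j]]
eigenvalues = [(1.33+1.67j), (1.33-1.67j), (-1.42+0j)]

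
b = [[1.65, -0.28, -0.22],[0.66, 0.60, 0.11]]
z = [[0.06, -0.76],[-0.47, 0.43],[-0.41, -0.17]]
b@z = [[0.32, -1.34], [-0.29, -0.26]]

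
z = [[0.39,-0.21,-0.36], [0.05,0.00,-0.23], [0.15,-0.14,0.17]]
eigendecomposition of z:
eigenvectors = [[0.57+0.00j, 0.78+0.00j, (0.78-0j)],[0.81+0.00j, (0.21+0.29j), (0.21-0.29j)],[0.16+0.00j, (0.11-0.5j), 0.11+0.50j]]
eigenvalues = [(-0.01+0j), (0.28+0.15j), (0.28-0.15j)]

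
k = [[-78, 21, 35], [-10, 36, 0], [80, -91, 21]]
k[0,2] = 35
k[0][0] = -78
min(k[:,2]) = 0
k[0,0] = -78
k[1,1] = 36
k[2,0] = 80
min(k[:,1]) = -91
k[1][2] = 0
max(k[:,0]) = 80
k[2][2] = 21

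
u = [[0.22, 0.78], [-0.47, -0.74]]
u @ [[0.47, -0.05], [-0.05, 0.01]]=[[0.06, -0.00], [-0.18, 0.02]]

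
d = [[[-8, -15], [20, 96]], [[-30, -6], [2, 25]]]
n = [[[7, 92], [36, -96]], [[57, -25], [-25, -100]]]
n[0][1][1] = -96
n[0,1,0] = 36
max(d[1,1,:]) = 25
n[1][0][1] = -25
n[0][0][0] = 7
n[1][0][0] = 57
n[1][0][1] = -25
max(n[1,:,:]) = 57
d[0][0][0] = -8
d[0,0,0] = -8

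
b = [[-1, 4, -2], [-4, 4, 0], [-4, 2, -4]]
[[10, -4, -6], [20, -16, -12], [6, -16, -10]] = b @[[-2, 4, 2], [3, 0, -1], [2, 0, 0]]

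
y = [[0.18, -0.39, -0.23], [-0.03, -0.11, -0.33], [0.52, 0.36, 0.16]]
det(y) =0.073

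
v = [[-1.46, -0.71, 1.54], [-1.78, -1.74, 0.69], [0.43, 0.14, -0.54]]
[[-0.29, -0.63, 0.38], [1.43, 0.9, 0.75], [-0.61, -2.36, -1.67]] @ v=[[1.71,1.36,-1.09],  [-3.37,-2.48,2.42],  [4.37,4.31,-1.67]]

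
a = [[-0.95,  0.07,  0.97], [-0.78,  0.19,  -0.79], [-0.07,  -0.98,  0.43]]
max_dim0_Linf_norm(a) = 0.98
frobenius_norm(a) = 2.07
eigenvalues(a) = [(-0.83+0.62j), (-0.83-0.62j), (1.34+0j)]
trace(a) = -0.33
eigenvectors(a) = [[(-0.71+0j), -0.71-0.00j, (0.27+0j)], [-0.29-0.49j, -0.29+0.49j, -0.66+0.00j], [-0.06-0.41j, -0.06+0.41j, 0.70+0.00j]]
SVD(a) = [[-0.82, -0.52, -0.26], [0.29, -0.76, 0.58], [-0.50, 0.40, 0.77]] @ diag([1.4512201129559337, 1.228374914172727, 0.8075613004492672]) @ [[0.4, 0.34, -0.85], [0.86, -0.47, 0.22], [-0.32, -0.82, -0.47]]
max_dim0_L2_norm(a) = 1.32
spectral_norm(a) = 1.45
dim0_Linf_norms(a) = [0.95, 0.98, 0.97]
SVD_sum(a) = [[-0.48, -0.40, 1.01],[0.17, 0.14, -0.36],[-0.29, -0.24, 0.62]] + [[-0.54, 0.29, -0.14], [-0.8, 0.43, -0.21], [0.42, -0.23, 0.11]] + [[0.07, 0.17, 0.1],[-0.15, -0.39, -0.22],[-0.20, -0.51, -0.29]]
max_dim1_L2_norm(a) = 1.36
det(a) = 1.44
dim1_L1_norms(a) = [1.99, 1.76, 1.48]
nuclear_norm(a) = 3.49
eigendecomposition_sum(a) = [[(-0.51+0.14j), 0.15+0.36j, 0.35+0.29j], [-0.30-0.30j, (-0.19+0.25j), (-0.06+0.36j)], [-0.12-0.29j, -0.20+0.12j, (-0.14+0.23j)]] + [[-0.51-0.14j, 0.15-0.36j, (0.35-0.29j)], [-0.30+0.30j, (-0.19-0.25j), -0.06-0.36j], [(-0.12+0.29j), -0.20-0.12j, (-0.14-0.23j)]] + [[(0.07+0j), -0.23+0.00j, (0.28+0j)], [-0.17-0.00j, 0.56-0.00j, (-0.67-0j)], [0.18+0.00j, -0.59+0.00j, 0.70+0.00j]]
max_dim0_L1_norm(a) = 2.19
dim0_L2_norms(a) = [1.23, 1.0, 1.32]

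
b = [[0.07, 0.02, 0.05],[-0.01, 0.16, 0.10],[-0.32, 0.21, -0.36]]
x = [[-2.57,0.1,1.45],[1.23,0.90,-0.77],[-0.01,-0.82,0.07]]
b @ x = [[-0.16,-0.02,0.09], [0.22,0.06,-0.13], [1.08,0.45,-0.65]]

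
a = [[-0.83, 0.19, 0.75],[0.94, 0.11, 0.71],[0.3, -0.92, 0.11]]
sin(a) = [[-0.55, 0.12, 0.73], [0.92, 0.27, 0.8], [0.21, -0.95, 0.27]]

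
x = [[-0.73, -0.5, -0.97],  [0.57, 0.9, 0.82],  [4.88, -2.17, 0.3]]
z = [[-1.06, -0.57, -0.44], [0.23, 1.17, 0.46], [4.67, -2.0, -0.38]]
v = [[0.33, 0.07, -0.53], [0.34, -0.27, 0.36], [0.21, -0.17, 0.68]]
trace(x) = 0.47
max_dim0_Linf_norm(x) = 4.88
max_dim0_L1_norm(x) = 6.18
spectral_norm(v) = 0.98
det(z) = 0.83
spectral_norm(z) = 5.15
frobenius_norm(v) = 1.12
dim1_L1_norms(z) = [2.07, 1.86, 7.05]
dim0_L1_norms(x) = [6.18, 3.57, 2.09]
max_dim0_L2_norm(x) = 4.97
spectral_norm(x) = 5.38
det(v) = -0.05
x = v + z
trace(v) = 0.74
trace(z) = -0.27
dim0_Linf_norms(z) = [4.67, 2.0, 0.46]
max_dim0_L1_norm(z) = 5.96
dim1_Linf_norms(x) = [0.97, 0.9, 4.88]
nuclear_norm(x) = 7.37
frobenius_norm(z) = 5.41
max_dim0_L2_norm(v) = 0.93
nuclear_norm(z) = 6.88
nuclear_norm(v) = 1.60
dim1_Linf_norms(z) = [1.06, 1.17, 4.67]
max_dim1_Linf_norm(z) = 4.67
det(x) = 2.05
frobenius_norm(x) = 5.67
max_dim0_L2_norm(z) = 4.79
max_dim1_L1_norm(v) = 1.06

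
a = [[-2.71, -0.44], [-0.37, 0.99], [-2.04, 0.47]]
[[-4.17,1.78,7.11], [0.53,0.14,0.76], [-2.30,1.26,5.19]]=a@[[1.37, -0.64, -2.59], [1.05, -0.10, -0.20]]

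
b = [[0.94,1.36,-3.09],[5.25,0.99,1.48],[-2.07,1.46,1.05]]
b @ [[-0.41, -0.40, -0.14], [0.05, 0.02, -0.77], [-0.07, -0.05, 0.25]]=[[-0.10, -0.19, -1.95], [-2.21, -2.15, -1.13], [0.85, 0.8, -0.57]]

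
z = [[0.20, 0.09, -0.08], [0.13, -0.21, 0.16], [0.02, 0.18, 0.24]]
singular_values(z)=[0.3, 0.29, 0.23]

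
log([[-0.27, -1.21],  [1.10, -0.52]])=[[0.40, -2.01], [1.82, -0.01]]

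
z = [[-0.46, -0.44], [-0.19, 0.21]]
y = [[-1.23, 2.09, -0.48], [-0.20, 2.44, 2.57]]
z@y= [[0.65, -2.03, -0.91], [0.19, 0.12, 0.63]]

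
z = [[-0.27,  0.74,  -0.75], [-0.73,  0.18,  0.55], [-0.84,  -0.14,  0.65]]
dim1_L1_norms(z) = [1.76, 1.46, 1.63]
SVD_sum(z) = [[0.33, 0.09, -0.37],[-0.56, -0.15, 0.62],[-0.69, -0.18, 0.77]] + [[-0.59, 0.67, -0.37], [-0.22, 0.25, -0.14], [-0.10, 0.12, -0.06]] + [[-0.01,-0.02,-0.01], [0.05,0.08,0.06], [-0.05,-0.07,-0.06]]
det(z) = -0.23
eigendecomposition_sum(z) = [[-0.37+0.00j, 0.31-0.00j, (-0.38-0j)], [(-0.16+0j), (0.14-0j), -0.17-0.00j], [-0.28+0.00j, (0.24-0j), -0.29-0.00j]] + [[0.05+0.10j, 0.21+0.04j, -0.19-0.16j], [(-0.28+0.22j), 0.02+0.69j, 0.36-0.68j], [-0.28+0.08j, -0.19+0.52j, 0.47-0.40j]] + [[0.05-0.10j,0.21-0.04j,(-0.19+0.16j)],[-0.28-0.22j,0.02-0.69j,(0.36+0.68j)],[-0.28-0.08j,-0.19-0.52j,0.47+0.40j]]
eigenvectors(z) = [[-0.75+0.00j, -0.05+0.23j, (-0.05-0.23j)],  [-0.33+0.00j, -0.76+0.00j, -0.76-0.00j],  [-0.58+0.00j, -0.57-0.23j, (-0.57+0.23j)]]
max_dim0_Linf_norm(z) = 0.84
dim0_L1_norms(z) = [1.84, 1.06, 1.95]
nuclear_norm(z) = 2.64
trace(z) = 0.56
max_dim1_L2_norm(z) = 1.09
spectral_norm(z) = 1.44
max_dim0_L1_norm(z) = 1.95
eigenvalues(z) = [(-0.52+0j), (0.54+0.39j), (0.54-0.39j)]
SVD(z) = [[0.35, 0.92, 0.16], [-0.59, 0.35, -0.73], [-0.73, 0.16, 0.67]] @ diag([1.444254068335551, 1.0434013670120386, 0.15473775691026362]) @ [[0.66, 0.18, -0.73], [-0.61, 0.69, -0.38], [-0.44, -0.70, -0.56]]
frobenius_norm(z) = 1.79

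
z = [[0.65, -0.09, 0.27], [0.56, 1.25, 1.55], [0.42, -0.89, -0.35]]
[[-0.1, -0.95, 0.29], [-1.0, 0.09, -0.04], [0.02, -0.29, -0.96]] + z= [[0.55, -1.04, 0.56], [-0.44, 1.34, 1.51], [0.44, -1.18, -1.31]]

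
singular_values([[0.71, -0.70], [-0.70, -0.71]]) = [1.0, 1.0]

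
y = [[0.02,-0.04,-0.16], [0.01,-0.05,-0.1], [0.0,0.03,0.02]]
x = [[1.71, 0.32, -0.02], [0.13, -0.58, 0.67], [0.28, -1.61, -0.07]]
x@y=[[0.04, -0.08, -0.31], [-0.0, 0.04, 0.05], [-0.01, 0.07, 0.11]]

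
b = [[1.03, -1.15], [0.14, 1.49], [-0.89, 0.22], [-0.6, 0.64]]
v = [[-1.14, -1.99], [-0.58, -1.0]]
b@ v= [[-0.51, -0.9],  [-1.02, -1.77],  [0.89, 1.55],  [0.31, 0.55]]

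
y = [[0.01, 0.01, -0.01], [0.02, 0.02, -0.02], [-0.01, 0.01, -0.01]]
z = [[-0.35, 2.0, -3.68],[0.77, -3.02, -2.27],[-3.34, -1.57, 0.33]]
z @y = [[0.07, -0.00, 0.0], [-0.03, -0.08, 0.08], [-0.07, -0.06, 0.06]]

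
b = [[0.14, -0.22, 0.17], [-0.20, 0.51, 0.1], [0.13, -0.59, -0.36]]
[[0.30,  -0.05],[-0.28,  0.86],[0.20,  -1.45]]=b@[[-1.78,2.12],[-1.5,2.33],[1.26,0.98]]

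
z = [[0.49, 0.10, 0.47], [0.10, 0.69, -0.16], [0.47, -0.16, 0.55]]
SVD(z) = [[-0.65, -0.31, -0.7], [0.17, -0.95, 0.26], [-0.74, 0.05, 0.67]] @ diag([0.9994442272350104, 0.7299389400244264, 0.0006168327405631402]) @ [[-0.65,0.17,-0.74], [-0.31,-0.95,0.05], [-0.7,0.26,0.67]]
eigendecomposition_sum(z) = [[0.00,-0.00,-0.00], [-0.00,0.00,0.0], [-0.0,0.00,0.00]] + [[0.42, -0.11, 0.48],[-0.11, 0.03, -0.13],[0.48, -0.13, 0.55]] + [[0.07, 0.21, -0.01],[0.21, 0.66, -0.03],[-0.01, -0.03, 0.0]]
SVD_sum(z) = [[0.42, -0.11, 0.48],  [-0.11, 0.03, -0.13],  [0.48, -0.13, 0.55]] + [[0.07,0.21,-0.01], [0.21,0.66,-0.03], [-0.01,-0.03,0.0]] + [[0.0, -0.00, -0.0], [-0.00, 0.00, 0.00], [-0.00, 0.0, 0.0]]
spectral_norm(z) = 1.00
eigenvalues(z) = [0.0, 1.0, 0.73]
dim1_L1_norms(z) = [1.06, 0.95, 1.18]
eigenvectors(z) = [[0.70, -0.65, -0.31],[-0.26, 0.17, -0.95],[-0.67, -0.74, 0.05]]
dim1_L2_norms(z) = [0.69, 0.72, 0.74]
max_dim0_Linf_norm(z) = 0.69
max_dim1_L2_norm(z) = 0.74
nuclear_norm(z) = 1.73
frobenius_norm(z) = 1.24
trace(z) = 1.73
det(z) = 0.00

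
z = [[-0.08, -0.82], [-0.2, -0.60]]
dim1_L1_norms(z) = [0.9, 0.8]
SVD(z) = [[-0.8,-0.61], [-0.61,0.8]] @ diag([1.0325595540675618, 0.11234218844137484]) @ [[0.18, 0.98], [-0.98, 0.18]]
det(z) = -0.12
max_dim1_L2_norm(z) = 0.82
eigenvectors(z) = [[0.97, 0.74], [-0.26, 0.67]]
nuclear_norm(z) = 1.14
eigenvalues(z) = [0.14, -0.82]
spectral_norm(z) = 1.03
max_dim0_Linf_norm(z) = 0.82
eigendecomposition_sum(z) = [[0.11, -0.12], [-0.03, 0.03]] + [[-0.19, -0.7], [-0.17, -0.63]]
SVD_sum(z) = [[-0.15,-0.81], [-0.11,-0.62]] + [[0.07, -0.01], [-0.09, 0.02]]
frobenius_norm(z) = 1.04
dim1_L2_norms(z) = [0.82, 0.63]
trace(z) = -0.68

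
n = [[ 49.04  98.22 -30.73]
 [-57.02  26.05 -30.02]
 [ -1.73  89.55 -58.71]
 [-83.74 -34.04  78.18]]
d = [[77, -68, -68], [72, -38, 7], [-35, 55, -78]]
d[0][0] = 77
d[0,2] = -68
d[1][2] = 7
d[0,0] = 77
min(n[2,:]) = -58.71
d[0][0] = 77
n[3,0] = -83.74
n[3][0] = -83.74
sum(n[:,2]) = -41.28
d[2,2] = -78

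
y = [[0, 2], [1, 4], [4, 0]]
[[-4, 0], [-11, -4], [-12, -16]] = y @ [[-3, -4], [-2, 0]]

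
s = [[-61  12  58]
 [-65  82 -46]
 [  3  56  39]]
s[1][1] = 82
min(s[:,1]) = 12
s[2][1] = 56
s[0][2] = 58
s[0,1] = 12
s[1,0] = -65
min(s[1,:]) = -65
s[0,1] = 12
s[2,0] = 3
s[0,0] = -61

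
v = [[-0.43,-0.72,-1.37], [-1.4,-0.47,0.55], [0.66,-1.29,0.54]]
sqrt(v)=[[(0.55+0.58j), (-0.33+0.6j), -0.65+0.21j], [-0.65+0.61j, 0.54+0.63j, (0.27+0.23j)], [(0.32+0.19j), -0.61+0.19j, (1+0.07j)]]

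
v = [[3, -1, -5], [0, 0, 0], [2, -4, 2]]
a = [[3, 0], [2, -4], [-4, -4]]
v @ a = [[27, 24], [0, 0], [-10, 8]]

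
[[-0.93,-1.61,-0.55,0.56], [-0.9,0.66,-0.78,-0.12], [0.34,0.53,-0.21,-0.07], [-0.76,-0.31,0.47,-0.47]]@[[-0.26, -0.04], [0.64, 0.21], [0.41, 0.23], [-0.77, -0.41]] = [[-1.45, -0.66], [0.43, 0.04], [0.22, 0.08], [0.55, 0.27]]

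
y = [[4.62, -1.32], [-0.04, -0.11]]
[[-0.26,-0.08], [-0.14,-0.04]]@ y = [[-1.20, 0.35], [-0.65, 0.19]]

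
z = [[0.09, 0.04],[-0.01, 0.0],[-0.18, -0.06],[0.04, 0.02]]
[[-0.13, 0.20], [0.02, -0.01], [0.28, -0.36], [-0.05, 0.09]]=z@ [[-1.98, 1.33], [1.26, 1.94]]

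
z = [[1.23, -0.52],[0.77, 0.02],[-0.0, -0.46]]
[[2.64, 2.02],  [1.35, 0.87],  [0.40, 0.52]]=z@ [[1.78, 1.16], [-0.87, -1.14]]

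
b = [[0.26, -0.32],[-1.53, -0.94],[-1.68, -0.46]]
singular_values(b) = [2.48, 0.53]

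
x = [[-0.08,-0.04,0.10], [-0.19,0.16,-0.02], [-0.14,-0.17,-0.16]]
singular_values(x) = [0.27, 0.25, 0.13]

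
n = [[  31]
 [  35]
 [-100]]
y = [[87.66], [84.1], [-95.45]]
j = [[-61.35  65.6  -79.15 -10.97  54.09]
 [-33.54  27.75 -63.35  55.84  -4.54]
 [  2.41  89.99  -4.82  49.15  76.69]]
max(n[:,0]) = 35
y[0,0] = 87.66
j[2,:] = [2.41, 89.99, -4.82, 49.15, 76.69]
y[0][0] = 87.66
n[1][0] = 35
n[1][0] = 35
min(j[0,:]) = -79.15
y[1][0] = 84.1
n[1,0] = 35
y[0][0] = 87.66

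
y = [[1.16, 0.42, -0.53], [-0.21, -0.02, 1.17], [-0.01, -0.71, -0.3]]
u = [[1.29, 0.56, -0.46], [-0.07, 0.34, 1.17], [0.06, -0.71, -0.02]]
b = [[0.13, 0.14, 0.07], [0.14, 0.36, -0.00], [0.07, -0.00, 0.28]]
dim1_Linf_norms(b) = [0.14, 0.36, 0.28]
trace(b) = 0.77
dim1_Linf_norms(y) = [1.16, 1.17, 0.71]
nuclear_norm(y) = 3.13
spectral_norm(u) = 1.55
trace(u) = 1.61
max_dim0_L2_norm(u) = 1.29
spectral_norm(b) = 0.43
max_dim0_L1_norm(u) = 1.65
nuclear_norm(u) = 3.34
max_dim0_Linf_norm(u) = 1.29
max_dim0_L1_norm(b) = 0.5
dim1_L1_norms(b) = [0.34, 0.5, 0.35]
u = y + b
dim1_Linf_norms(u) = [1.29, 1.17, 0.71]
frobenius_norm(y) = 1.95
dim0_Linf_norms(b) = [0.14, 0.36, 0.28]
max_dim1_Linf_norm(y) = 1.17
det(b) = 0.01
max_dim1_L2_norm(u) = 1.48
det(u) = 1.09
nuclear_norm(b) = 0.77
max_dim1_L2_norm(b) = 0.39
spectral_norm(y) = 1.58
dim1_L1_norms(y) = [2.11, 1.4, 1.02]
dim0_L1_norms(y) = [1.38, 1.15, 2.0]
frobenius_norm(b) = 0.52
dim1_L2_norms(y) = [1.34, 1.19, 0.77]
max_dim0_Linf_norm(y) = 1.17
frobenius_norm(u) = 2.05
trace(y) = 0.84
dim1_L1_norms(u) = [2.31, 1.58, 0.79]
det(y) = 0.86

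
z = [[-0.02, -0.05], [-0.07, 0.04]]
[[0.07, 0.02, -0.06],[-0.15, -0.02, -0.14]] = z @ [[1.08, 0.03, 2.21],  [-1.90, -0.45, 0.37]]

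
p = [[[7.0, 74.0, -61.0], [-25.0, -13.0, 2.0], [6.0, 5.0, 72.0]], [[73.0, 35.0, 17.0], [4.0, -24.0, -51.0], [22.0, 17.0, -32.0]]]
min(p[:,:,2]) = -61.0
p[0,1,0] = -25.0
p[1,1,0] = 4.0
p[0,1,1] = -13.0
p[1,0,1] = 35.0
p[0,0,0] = 7.0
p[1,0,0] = 73.0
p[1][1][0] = 4.0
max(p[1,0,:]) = 73.0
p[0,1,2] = 2.0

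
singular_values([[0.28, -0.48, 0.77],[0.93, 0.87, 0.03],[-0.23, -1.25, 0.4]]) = [1.79, 1.01, 0.25]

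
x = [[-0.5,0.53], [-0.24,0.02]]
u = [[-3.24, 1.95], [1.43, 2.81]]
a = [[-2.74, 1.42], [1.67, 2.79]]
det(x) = 0.12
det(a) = -10.02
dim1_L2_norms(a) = [3.09, 3.25]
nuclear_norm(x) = 0.91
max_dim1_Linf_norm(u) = 3.24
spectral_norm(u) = 3.80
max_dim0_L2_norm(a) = 3.21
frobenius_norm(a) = 4.48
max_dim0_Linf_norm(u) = 3.24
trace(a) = 0.05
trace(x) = -0.48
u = a + x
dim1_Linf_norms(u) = [3.24, 2.81]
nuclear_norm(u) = 6.93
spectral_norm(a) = 3.29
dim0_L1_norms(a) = [4.41, 4.21]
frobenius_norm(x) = 0.77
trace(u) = -0.43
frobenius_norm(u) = 4.92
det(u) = -11.89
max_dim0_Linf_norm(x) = 0.53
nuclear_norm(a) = 6.33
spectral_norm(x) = 0.75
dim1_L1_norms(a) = [4.16, 4.46]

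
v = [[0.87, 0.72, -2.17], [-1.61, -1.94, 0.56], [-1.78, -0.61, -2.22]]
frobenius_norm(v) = 4.60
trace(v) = -3.29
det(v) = 6.12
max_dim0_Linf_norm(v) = 2.22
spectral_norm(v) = 3.24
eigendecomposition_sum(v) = [[1.29, 0.42, -0.72], [-0.72, -0.23, 0.40], [-0.52, -0.17, 0.29]] + [[-0.63,-0.24,-1.24], [-0.24,-0.09,-0.47], [-1.27,-0.47,-2.5]] + [[0.22, 0.54, -0.21], [-0.65, -1.62, 0.63], [0.01, 0.03, -0.01]]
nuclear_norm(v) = 7.03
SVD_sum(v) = [[0.42, 0.31, 0.14], [-1.72, -1.29, -0.57], [-1.78, -1.33, -0.59]] + [[0.21, 0.7, -2.24], [-0.11, -0.37, 1.19], [0.16, 0.53, -1.68]] + [[0.24,-0.29,-0.07], [0.23,-0.27,-0.06], [-0.16,0.20,0.05]]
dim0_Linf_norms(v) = [1.78, 1.94, 2.22]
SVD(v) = [[0.17,0.74,-0.66], [-0.69,-0.39,-0.61], [-0.71,0.55,0.44]] @ diag([3.2448764891661788, 3.2010237734265496, 0.5887472904520492]) @ [[0.77, 0.58, 0.25], [0.09, 0.30, -0.95], [-0.63, 0.76, 0.18]]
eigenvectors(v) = [[0.82, -0.44, 0.32], [-0.46, -0.17, -0.95], [-0.33, -0.88, 0.02]]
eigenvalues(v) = [1.34, -3.22, -1.41]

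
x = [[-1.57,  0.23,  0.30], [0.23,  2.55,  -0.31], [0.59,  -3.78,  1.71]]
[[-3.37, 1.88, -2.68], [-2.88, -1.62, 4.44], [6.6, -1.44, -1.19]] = x@[[2.03, -1.65, 2.45],[-1.27, -0.71, 1.82],[0.35, -1.84, 2.48]]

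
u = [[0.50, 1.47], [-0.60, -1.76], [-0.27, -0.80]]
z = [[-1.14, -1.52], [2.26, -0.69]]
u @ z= [[2.75, -1.77], [-3.29, 2.13], [-1.5, 0.96]]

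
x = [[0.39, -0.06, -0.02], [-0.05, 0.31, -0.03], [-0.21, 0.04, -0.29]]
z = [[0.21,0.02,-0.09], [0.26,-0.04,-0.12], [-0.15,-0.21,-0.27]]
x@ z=[[0.07,0.01,-0.02], [0.07,-0.01,-0.02], [0.01,0.06,0.09]]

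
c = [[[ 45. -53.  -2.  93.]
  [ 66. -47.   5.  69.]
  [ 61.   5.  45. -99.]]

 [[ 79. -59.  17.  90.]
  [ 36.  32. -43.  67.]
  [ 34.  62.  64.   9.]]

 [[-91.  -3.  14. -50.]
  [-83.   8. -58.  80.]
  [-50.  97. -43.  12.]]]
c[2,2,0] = -50.0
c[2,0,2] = 14.0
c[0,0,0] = 45.0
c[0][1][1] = -47.0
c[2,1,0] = -83.0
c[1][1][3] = 67.0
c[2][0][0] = -91.0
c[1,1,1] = 32.0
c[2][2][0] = -50.0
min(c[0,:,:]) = -99.0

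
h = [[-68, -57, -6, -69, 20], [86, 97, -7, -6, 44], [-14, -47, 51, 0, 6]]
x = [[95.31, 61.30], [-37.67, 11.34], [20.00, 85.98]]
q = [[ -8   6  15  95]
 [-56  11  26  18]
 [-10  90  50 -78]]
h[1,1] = 97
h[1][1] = 97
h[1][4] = 44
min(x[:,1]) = 11.34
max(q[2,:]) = 90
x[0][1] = 61.3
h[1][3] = -6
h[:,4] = [20, 44, 6]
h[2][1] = -47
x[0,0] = 95.31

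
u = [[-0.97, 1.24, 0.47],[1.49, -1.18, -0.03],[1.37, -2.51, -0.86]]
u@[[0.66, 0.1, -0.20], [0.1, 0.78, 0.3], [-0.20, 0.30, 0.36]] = [[-0.61,1.01,0.74], [0.87,-0.78,-0.66], [0.83,-2.08,-1.34]]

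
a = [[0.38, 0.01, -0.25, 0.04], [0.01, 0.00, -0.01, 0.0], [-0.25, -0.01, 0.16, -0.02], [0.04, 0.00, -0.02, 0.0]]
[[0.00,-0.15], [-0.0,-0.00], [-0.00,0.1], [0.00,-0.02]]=a@[[0.08, -0.39], [0.50, -0.17], [0.09, 0.03], [-0.30, 0.09]]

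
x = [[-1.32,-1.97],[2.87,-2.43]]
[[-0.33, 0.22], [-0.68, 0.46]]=x@[[-0.06, 0.04], [0.21, -0.14]]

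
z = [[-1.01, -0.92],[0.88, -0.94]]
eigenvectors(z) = [[0.71+0.00j, 0.71-0.00j], [-0.03-0.70j, -0.03+0.70j]]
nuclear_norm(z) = 2.65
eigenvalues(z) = [(-0.98+0.9j), (-0.98-0.9j)]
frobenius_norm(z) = 1.88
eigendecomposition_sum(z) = [[(-0.51+0.43j), -0.46-0.50j],[0.44+0.48j, (-0.47+0.47j)]] + [[-0.50-0.43j, (-0.46+0.5j)], [(0.44-0.48j), -0.47-0.47j]]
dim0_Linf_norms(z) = [1.01, 0.94]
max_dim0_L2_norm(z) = 1.34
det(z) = 1.76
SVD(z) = [[-0.99,0.11],[0.11,0.99]] @ diag([1.3671967397130529, 1.2865741622300668]) @ [[0.81, 0.59], [0.59, -0.81]]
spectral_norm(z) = 1.37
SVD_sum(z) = [[-1.1, -0.8], [0.12, 0.09]] + [[0.09, -0.12],[0.76, -1.03]]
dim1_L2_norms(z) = [1.37, 1.29]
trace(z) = -1.95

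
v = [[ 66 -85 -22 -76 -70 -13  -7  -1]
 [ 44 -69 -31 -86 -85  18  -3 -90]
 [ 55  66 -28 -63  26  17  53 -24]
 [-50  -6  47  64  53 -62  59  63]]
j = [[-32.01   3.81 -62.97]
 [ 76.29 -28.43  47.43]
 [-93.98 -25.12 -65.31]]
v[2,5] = 17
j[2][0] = -93.98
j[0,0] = -32.01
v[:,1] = [-85, -69, 66, -6]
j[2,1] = -25.12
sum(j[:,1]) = -49.74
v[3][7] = 63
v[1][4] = -85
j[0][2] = -62.97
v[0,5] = -13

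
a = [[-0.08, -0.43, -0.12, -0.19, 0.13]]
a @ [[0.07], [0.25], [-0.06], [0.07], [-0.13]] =[[-0.14]]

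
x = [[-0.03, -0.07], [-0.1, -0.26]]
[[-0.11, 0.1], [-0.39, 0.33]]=x @ [[2.88,-2.64], [0.38,-0.25]]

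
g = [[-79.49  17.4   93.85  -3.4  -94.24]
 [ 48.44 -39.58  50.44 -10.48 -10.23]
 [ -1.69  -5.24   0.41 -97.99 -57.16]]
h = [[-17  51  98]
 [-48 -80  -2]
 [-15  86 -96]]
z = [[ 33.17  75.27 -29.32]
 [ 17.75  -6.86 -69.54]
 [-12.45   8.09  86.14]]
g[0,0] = -79.49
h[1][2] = -2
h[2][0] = -15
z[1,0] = 17.75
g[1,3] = -10.48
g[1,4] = -10.23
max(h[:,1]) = 86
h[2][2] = -96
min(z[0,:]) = -29.32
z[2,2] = 86.14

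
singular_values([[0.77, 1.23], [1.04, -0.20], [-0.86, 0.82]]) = [1.56, 1.49]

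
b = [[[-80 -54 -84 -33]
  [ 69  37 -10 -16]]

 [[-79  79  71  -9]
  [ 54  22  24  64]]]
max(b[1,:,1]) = 79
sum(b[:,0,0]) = -159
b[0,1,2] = -10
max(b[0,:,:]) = 69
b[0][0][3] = -33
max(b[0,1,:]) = 69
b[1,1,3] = 64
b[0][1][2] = -10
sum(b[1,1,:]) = 164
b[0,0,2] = -84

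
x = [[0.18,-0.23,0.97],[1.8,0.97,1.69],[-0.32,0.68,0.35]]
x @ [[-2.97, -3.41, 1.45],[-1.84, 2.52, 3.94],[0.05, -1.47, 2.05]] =[[-0.06, -2.62, 1.34], [-7.05, -6.18, 9.90], [-0.28, 2.29, 2.93]]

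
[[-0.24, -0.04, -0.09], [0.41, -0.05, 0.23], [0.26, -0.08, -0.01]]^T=[[-0.24,  0.41,  0.26], [-0.04,  -0.05,  -0.08], [-0.09,  0.23,  -0.01]]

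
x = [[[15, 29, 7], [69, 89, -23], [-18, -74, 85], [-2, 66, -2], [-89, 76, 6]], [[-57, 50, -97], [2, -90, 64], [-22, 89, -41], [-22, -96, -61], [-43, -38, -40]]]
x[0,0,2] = 7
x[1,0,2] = -97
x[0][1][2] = -23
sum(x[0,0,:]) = 51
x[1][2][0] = -22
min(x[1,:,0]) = -57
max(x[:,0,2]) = 7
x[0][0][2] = 7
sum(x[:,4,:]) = -128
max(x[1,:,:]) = 89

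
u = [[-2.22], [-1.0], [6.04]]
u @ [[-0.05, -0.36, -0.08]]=[[0.11, 0.80, 0.18], [0.05, 0.36, 0.08], [-0.3, -2.17, -0.48]]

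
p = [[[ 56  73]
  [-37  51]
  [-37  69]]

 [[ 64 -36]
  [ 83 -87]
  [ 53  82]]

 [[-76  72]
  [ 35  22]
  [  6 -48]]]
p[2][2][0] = 6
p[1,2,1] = 82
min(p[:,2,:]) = -48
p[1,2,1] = 82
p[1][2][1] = 82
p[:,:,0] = [[56, -37, -37], [64, 83, 53], [-76, 35, 6]]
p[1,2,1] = 82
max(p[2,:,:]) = 72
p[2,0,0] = -76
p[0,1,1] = 51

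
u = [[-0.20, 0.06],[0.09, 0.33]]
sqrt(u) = [[0.01+0.45j, (0.06-0.05j)], [(0.1-0.07j), 0.57+0.01j]]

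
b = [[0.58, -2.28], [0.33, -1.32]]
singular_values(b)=[2.72, 0.0]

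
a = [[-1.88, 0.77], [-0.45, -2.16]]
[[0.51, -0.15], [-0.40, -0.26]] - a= [[2.39, -0.92],[0.05, 1.9]]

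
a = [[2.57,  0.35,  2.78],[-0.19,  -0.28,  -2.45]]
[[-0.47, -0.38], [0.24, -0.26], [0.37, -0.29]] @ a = [[-1.14, -0.06, -0.38], [0.67, 0.16, 1.3], [1.01, 0.21, 1.74]]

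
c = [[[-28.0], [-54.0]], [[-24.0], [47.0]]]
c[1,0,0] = -24.0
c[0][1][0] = -54.0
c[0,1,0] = -54.0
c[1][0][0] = -24.0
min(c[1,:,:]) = -24.0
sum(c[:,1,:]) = -7.0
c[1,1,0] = 47.0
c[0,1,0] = -54.0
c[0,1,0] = -54.0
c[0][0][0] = -28.0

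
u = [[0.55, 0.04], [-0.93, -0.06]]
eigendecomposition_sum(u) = [[0.55, 0.04], [-0.95, -0.07]] + [[-0.00, -0.00], [0.02, 0.01]]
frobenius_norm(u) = 1.08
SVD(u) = [[-0.51, 0.86],[0.86, 0.51]] @ diag([1.082859619855643, 0.0038786190961298383]) @ [[-1.0, -0.07], [-0.07, 1.00]]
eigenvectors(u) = [[0.50, -0.07], [-0.86, 1.0]]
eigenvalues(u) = [0.48, 0.01]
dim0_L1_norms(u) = [1.48, 0.1]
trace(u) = 0.49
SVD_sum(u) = [[0.55,0.04], [-0.93,-0.06]] + [[-0.0, 0.00], [-0.00, 0.00]]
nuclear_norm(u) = 1.09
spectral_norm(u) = 1.08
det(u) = 0.00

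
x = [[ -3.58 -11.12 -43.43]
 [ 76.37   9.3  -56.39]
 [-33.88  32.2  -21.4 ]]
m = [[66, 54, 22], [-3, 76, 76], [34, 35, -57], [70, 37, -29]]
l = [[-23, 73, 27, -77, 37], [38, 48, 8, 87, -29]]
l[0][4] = 37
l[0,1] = 73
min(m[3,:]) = -29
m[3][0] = 70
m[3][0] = 70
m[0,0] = 66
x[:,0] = [-3.58, 76.37, -33.88]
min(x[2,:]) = -33.88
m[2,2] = -57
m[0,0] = 66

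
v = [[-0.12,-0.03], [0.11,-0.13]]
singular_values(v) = [0.18, 0.1]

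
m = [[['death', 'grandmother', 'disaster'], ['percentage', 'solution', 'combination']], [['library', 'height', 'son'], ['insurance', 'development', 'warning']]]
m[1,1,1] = 'development'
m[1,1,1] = 'development'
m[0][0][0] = 'death'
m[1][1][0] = 'insurance'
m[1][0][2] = 'son'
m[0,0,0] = 'death'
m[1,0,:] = ['library', 'height', 'son']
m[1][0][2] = 'son'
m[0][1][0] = 'percentage'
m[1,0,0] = 'library'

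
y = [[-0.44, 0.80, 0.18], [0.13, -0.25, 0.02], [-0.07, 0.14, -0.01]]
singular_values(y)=[0.98, 0.08, 0.0]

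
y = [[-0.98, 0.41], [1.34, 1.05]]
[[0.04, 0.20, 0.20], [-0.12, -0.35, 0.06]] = y @ [[-0.06, -0.22, -0.12], [-0.04, -0.05, 0.21]]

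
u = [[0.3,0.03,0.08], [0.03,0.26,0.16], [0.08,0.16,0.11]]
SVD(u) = [[-0.56, 0.81, -0.18], [-0.66, -0.56, -0.5], [-0.5, -0.16, 0.85]] @ diag([0.407746215981262, 0.2631392015431556, 0.0008854175244176071]) @ [[-0.56, -0.66, -0.5], [0.81, -0.56, -0.16], [0.18, 0.5, -0.85]]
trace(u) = 0.67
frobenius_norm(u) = 0.49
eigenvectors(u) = [[0.56, 0.81, -0.18], [0.66, -0.56, -0.50], [0.5, -0.16, 0.85]]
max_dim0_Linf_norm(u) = 0.3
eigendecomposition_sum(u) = [[0.13,0.15,0.11],[0.15,0.18,0.14],[0.11,0.14,0.1]] + [[0.17, -0.12, -0.03],[-0.12, 0.08, 0.02],[-0.03, 0.02, 0.01]] + [[-0.0, -0.00, 0.0],[-0.0, -0.0, 0.0],[0.0, 0.00, -0.0]]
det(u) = -0.00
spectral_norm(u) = 0.41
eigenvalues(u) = [0.41, 0.26, -0.0]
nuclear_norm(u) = 0.67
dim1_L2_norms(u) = [0.31, 0.31, 0.21]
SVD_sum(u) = [[0.13, 0.15, 0.11], [0.15, 0.18, 0.14], [0.11, 0.14, 0.10]] + [[0.17, -0.12, -0.03], [-0.12, 0.08, 0.02], [-0.03, 0.02, 0.01]] + [[-0.00, -0.00, 0.00], [-0.00, -0.00, 0.0], [0.00, 0.0, -0.0]]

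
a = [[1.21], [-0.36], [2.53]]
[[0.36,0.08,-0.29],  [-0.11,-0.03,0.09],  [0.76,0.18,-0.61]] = a @ [[0.3, 0.07, -0.24]]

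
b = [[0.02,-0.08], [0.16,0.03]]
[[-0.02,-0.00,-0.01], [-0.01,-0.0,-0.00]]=b @ [[-0.09, -0.02, -0.04], [0.2, 0.05, 0.08]]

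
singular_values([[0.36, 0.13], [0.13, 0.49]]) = [0.57, 0.28]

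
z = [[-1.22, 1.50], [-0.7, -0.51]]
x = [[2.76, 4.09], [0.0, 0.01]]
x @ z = [[-6.23, 2.05], [-0.01, -0.01]]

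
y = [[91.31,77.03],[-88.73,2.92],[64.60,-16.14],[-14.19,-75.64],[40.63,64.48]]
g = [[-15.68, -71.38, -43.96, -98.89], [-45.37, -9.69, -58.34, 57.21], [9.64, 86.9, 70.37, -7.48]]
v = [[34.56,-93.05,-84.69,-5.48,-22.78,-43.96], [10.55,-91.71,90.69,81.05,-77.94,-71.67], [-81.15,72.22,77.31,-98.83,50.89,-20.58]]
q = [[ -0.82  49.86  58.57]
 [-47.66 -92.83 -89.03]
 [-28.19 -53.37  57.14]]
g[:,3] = [-98.89, 57.21, -7.48]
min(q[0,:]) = -0.82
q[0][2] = 58.57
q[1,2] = -89.03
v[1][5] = -71.67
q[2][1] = -53.37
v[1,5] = -71.67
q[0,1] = 49.86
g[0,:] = [-15.68, -71.38, -43.96, -98.89]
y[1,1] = 2.92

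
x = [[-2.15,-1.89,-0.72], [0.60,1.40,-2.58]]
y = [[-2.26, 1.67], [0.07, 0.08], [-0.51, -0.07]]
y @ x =[[5.86, 6.61, -2.68], [-0.1, -0.02, -0.26], [1.05, 0.87, 0.55]]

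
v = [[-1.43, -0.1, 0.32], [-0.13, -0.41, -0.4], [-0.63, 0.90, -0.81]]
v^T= [[-1.43, -0.13, -0.63], [-0.10, -0.41, 0.9], [0.32, -0.40, -0.81]]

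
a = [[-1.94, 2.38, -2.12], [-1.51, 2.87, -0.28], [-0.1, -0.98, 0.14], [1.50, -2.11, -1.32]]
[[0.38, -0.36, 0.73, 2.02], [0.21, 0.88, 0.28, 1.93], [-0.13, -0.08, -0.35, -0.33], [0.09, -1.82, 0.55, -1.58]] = a@[[0.08, -0.31, 0.38, -0.53], [0.10, 0.21, 0.26, 0.39], [-0.14, 0.69, -0.4, -0.03]]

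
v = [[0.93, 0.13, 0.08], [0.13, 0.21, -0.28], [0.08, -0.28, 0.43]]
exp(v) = [[2.56, 0.22, 0.13], [0.22, 1.30, -0.38], [0.13, -0.38, 1.60]]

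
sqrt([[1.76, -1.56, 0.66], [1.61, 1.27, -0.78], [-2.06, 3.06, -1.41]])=[[(1.47+0.01j), -0.62-0.00j, (0.2+0.01j)], [(-0.11+0.06j), 1.62-0.02j, -0.82+0.04j], [-2.39+0.12j, (1.72-0.04j), (-0.69+0.08j)]]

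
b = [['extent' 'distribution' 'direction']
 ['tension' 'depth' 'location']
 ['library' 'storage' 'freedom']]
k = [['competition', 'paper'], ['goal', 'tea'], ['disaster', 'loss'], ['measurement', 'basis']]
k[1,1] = 'tea'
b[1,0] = 'tension'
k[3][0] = 'measurement'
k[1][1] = 'tea'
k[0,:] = ['competition', 'paper']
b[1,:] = ['tension', 'depth', 'location']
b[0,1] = 'distribution'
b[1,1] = 'depth'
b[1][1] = 'depth'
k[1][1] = 'tea'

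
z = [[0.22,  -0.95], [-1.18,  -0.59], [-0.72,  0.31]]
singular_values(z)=[1.43, 1.12]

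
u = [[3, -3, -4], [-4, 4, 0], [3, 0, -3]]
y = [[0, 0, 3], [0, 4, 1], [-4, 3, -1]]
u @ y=[[16, -24, 10], [0, 16, -8], [12, -9, 12]]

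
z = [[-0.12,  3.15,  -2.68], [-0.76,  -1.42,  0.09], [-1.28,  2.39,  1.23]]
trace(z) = -0.31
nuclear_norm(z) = 8.22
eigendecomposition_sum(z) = [[0.74+0.00j, -0.27+0.00j, (-1.43-0j)], [-0.16-0.00j, 0.06-0.00j, (0.31+0j)], [(-0.95-0j), (0.34-0j), 1.83+0.00j]] + [[(-0.43+0.67j),1.71+1.71j,-0.62+0.23j], [(-0.3-0.18j),-0.74+0.77j,-0.11-0.27j], [(-0.17+0.38j),1.02+0.74j,(-0.3+0.17j)]] + [[-0.43-0.67j, 1.71-1.71j, (-0.62-0.23j)], [(-0.3+0.18j), (-0.74-0.77j), -0.11+0.27j], [(-0.17-0.38j), (1.02-0.74j), -0.30-0.17j]]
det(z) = 12.56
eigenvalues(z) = [(2.63+0j), (-1.47+1.61j), (-1.47-1.61j)]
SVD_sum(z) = [[-0.34, 3.6, -1.68], [0.11, -1.13, 0.53], [-0.15, 1.58, -0.74]] + [[0.45,  -0.39,  -0.92], [0.05,  -0.04,  -0.10], [-0.98,  0.85,  2.02]] + [[-0.22, -0.06, -0.08], [-0.92, -0.25, -0.34], [-0.15, -0.04, -0.05]]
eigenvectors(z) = [[(-0.61+0j), 0.83+0.00j, (0.83-0j)], [(0.13+0j), 0.01+0.36j, (0.01-0.36j)], [0.78+0.00j, (0.43-0.07j), (0.43+0.07j)]]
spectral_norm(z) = 4.53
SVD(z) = [[-0.88,0.41,-0.24], [0.28,0.04,-0.96], [-0.39,-0.91,-0.15]] @ diag([4.527936970717689, 2.6421674563029076, 1.0495417676594645]) @ [[0.09,-0.90,0.42], [0.41,-0.35,-0.84], [0.91,0.24,0.34]]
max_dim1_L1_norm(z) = 5.95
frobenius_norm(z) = 5.35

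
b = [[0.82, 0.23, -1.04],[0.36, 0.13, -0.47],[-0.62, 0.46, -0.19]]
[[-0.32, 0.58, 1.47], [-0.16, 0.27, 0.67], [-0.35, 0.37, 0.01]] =b @ [[0.07, -0.34, 0.54], [-0.56, -0.00, 0.37], [0.24, -0.83, -0.91]]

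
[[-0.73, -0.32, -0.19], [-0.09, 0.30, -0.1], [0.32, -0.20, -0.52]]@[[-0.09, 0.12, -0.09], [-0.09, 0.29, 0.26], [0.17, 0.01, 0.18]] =[[0.06, -0.18, -0.05], [-0.04, 0.08, 0.07], [-0.10, -0.02, -0.17]]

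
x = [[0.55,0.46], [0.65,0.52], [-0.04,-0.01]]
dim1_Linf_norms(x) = [0.55, 0.65, 0.04]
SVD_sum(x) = [[0.56, 0.45], [0.65, 0.53], [-0.03, -0.02]] + [[-0.01, 0.01], [0.0, -0.01], [-0.01, 0.01]]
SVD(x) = [[-0.65, 0.44], [-0.76, -0.34], [0.03, 0.83]] @ diag([1.0992056934702474, 0.021138671731994543]) @ [[-0.78,-0.63], [-0.63,0.78]]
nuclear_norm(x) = 1.12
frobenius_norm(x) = 1.10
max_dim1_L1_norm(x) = 1.17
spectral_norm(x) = 1.10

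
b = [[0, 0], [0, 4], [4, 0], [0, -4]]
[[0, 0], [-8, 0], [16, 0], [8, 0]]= b@[[4, 0], [-2, 0]]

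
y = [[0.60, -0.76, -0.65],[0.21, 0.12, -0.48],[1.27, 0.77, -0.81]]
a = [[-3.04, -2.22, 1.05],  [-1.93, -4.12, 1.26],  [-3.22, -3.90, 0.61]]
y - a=[[3.64, 1.46, -1.7], [2.14, 4.24, -1.74], [4.49, 4.67, -1.42]]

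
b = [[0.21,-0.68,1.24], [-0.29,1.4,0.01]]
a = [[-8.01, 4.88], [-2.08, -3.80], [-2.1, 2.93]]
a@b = [[-3.1, 12.28, -9.88],[0.67, -3.91, -2.62],[-1.29, 5.53, -2.57]]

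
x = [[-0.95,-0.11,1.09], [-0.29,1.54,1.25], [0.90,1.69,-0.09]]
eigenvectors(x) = [[-0.73, -0.72, 0.17], [-0.29, 0.35, 0.79], [0.62, -0.6, 0.59]]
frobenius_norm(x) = 3.13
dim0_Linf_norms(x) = [0.95, 1.69, 1.25]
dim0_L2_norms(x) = [1.34, 2.29, 1.66]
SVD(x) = [[-0.09, 0.75, 0.66], [-0.76, 0.38, -0.53], [-0.65, -0.55, 0.53]] @ diag([2.4718911860096795, 1.9195887330485613, 0.005749824404661819]) @ [[-0.11, -0.91, -0.4],[-0.68, -0.22, 0.7],[0.72, -0.35, 0.60]]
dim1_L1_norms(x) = [2.15, 3.08, 2.68]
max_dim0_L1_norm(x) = 3.34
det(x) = -0.03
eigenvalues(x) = [-1.92, 0.01, 2.42]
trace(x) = 0.50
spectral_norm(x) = 2.47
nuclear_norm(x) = 4.40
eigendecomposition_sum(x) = [[-0.97, -0.47, 0.90], [-0.38, -0.18, 0.35], [0.83, 0.4, -0.77]] + [[0.0, -0.00, 0.00],[-0.00, 0.0, -0.0],[0.00, -0.0, 0.0]] + [[0.02,0.36,0.19], [0.09,1.72,0.9], [0.07,1.29,0.67]]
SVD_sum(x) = [[0.03, 0.21, 0.09],[0.21, 1.70, 0.75],[0.18, 1.46, 0.64]] + [[-0.98, -0.32, 1.00],  [-0.50, -0.16, 0.51],  [0.72, 0.23, -0.73]] + [[0.0, -0.0, 0.0], [-0.0, 0.00, -0.0], [0.00, -0.00, 0.00]]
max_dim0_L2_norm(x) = 2.29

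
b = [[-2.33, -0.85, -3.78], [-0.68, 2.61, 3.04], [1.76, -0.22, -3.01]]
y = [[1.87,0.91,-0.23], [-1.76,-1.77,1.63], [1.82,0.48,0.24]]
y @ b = [[-5.38, 0.84, -3.61], [8.17, -3.48, -3.63], [-4.14, -0.35, -6.14]]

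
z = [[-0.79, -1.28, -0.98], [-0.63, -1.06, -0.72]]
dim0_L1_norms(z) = [1.42, 2.34, 1.7]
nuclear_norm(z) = 2.35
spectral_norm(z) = 2.29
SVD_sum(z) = [[-0.79,-1.30,-0.95], [-0.63,-1.03,-0.76]] + [[0.00, 0.02, -0.03], [-0.0, -0.03, 0.04]]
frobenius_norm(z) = 2.29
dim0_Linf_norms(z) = [0.79, 1.28, 0.98]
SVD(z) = [[-0.78, -0.62], [-0.62, 0.78]] @ diag([2.293154157827943, 0.05695619752420582]) @ [[0.44,0.72,0.53],  [-0.03,-0.58,0.81]]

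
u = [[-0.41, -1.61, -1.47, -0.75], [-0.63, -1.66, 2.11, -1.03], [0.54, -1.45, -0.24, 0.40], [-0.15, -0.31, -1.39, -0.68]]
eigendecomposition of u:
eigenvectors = [[(0.21+0.45j),  0.21-0.45j,  (0.72+0j),  (-0.8+0j)], [(0.04-0.52j),  (0.04+0.52j),  0.60+0.00j,  -0.14+0.00j], [0.57+0.00j,  0.57-0.00j,  0.16+0.00j,  -0.05+0.00j], [-0.05+0.40j,  -0.05-0.40j,  (0.31+0j),  0.57+0.00j]]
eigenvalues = [(-0.18+2.03j), (-0.18-2.03j), (-2.38+0j), (-0.26+0j)]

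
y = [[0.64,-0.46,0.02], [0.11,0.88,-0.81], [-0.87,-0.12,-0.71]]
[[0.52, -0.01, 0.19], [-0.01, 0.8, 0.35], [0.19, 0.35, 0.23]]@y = [[0.17, -0.27, -0.12], [-0.22, 0.67, -0.90], [-0.04, 0.19, -0.44]]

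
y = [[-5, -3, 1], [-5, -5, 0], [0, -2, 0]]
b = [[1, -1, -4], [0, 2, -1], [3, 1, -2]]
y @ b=[[-2, 0, 21], [-5, -5, 25], [0, -4, 2]]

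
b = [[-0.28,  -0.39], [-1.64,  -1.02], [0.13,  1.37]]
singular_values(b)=[2.21, 0.98]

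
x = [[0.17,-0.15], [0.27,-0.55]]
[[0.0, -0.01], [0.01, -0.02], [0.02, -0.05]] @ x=[[-0.0, 0.01], [-0.00, 0.01], [-0.01, 0.02]]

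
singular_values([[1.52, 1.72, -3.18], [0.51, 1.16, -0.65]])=[4.12, 0.68]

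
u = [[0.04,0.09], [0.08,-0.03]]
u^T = [[0.04, 0.08], [0.09, -0.03]]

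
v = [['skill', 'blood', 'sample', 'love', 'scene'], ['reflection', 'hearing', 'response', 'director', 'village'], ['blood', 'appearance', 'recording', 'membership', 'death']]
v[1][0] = 'reflection'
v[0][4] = 'scene'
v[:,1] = ['blood', 'hearing', 'appearance']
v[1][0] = 'reflection'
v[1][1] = 'hearing'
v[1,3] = 'director'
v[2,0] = 'blood'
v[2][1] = 'appearance'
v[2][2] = 'recording'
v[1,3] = 'director'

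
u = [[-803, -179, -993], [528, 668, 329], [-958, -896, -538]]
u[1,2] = 329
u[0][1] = -179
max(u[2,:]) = -538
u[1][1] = 668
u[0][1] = -179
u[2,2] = -538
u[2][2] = -538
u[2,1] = -896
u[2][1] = -896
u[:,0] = [-803, 528, -958]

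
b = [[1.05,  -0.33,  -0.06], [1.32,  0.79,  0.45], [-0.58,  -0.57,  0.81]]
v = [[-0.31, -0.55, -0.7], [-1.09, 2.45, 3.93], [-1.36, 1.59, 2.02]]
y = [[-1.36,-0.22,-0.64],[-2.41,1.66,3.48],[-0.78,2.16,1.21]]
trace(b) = 2.65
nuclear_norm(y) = 7.89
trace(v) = 4.16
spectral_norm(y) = 5.06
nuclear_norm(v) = 6.65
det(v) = 1.01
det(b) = 1.40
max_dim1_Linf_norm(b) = 1.32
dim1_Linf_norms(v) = [0.7, 3.93, 2.02]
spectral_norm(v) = 5.59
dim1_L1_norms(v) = [1.56, 7.47, 4.97]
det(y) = 9.95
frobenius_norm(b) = 2.26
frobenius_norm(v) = 5.66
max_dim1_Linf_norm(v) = 3.93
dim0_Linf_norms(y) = [2.41, 2.16, 3.48]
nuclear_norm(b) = 3.62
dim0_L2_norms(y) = [2.88, 2.73, 3.74]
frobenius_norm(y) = 5.45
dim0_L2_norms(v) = [1.77, 2.97, 4.47]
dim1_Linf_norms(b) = [1.05, 1.32, 0.81]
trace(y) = 1.51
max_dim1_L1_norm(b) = 2.56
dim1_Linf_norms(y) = [1.36, 3.48, 2.16]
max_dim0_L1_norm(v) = 6.65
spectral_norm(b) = 1.90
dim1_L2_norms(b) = [1.1, 1.6, 1.15]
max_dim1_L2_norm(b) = 1.6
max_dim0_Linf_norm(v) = 3.93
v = b + y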